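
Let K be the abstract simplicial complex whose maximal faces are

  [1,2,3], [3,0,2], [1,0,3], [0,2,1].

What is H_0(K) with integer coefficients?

H_0 = Z.

Take the total order 0 < 1 < 2 < 3 on the vertex set. Then K (dimension 2) consists of the simplices:

  0-simplices (4): [0], [1], [2], [3]
  1-simplices (6): [0,1], [0,2], [0,3], [1,2], [1,3], [2,3]
  2-simplices (4): [0,1,2], [0,1,3], [0,2,3], [1,2,3]

giving chain groups C_0 ≅ Z^4, C_1 ≅ Z^6, C_2 ≅ Z^4.

∂_1: C_1 → C_0 maps an edge to its endpoints' difference, ∂[p,q] = q − p. For instance
  ∂[1,3] = [3] − [1].
As a 4×6 matrix over Z this has rank 3, with invariant factors (1,1,1).

Boundary ∂_2: C_2 → C_1 maps a triangle to the signed sum of its edges. For instance
  ∂[0,1,2] = [1,2] − [0,2] + [0,1],
  ∂[0,2,3] = [2,3] − [0,3] + [0,2].
The 6×4 boundary matrix has rank 3 and Smith normal form diag(1,1,1).

From H_k ≅ ker(∂_k) / im(∂_{k+1}) we obtain:

  H_0: rank C_0 − rank ∂_1 = 4 − 3 = 1, and the invariant factors of ∂_1 are all 1, so H_0 = Z.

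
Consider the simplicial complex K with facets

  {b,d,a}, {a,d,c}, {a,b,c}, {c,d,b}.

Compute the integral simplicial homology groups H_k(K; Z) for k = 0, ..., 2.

K has 4 vertices, 6 edges, 4 triangles.
rank ∂_0 = 0, rank ∂_1 = 3 ⇒ b_0 = 4 − 0 − 3 = 1; all invariant factors of ∂_1 are 1 so no torsion. So H_0 = Z.
rank ∂_1 = 3, rank ∂_2 = 3 ⇒ b_1 = 6 − 3 − 3 = 0; all invariant factors of ∂_2 are 1 so no torsion. So H_1 = 0.
rank ∂_2 = 3, rank ∂_3 = 0 ⇒ b_2 = 4 − 3 − 0 = 1. So H_2 = Z.

H_0 = Z,  H_1 = 0,  H_2 = Z.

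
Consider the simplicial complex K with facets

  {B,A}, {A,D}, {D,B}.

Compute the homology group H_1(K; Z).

H_1 ≅ Z.

Fix the vertex order A < B < D and write every simplex with vertices in increasing order. Then dim K = 1 and the simplices of K are:

  0-simplices (3): A, B, D
  1-simplices (3): AB, AD, BD

giving chain groups C_0 ≅ Z^3, C_1 ≅ Z^3.

Boundary ∂_1: C_1 → C_0 is given by ∂[p,q] = [q] − [p].
The 3×3 boundary matrix has rank 2 and Smith normal form diag(1,1).

Now H_k = ker ∂_k / im ∂_{k+1}, so:

  H_1: rank ker ∂_1 − rank ∂_2 = (3 − 2) − 0 = 1, and there is no ∂_2, so H_1 = Z.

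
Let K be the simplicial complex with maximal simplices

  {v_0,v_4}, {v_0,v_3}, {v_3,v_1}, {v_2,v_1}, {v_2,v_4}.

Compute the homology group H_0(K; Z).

K has 5 vertices, 5 edges.
rank ∂_0 = 0, rank ∂_1 = 4 ⇒ b_0 = 5 − 0 − 4 = 1; all invariant factors of ∂_1 are 1 so no torsion. So H_0 ≅ Z.

H_0 = Z.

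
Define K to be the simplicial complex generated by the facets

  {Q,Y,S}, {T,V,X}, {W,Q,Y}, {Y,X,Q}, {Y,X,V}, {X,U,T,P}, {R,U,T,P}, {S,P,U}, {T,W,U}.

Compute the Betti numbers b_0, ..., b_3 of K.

We work with the vertex ordering P < Q < R < S < T < U < V < W < X < Y. The simplices of K, each written with vertices in increasing order, are:

  0-simplices (10): P, Q, R, S, T, U, V, W, X, Y
  1-simplices (23): PR, PS, PT, PU, PX, QS, QW, QX, QY, RT, RU, SU, SY, TU, TV, TW, TX, UW, UX, VX, VY, WY, XY
  2-simplices (14): PRT, PRU, PSU, PTU, PTX, PUX, QSY, QWY, QXY, RTU, TUW, TUX, TVX, VXY
  3-simplices (2): PRTU, PTUX

so the chain groups are C_0 ≅ Z^10, C_1 ≅ Z^23, C_2 ≅ Z^14, C_3 ≅ Z^2.

∂_1: C_1 → C_0 sends each edge [p,q] (with p < q) to q − p.
The 10×23 boundary matrix has rank 9 and Smith normal form diag(1,1,1,1,1,1,1,1,1).

Boundary ∂_2: C_2 → C_1 maps a triangle to the signed sum of its edges. For instance
  ∂PTX = TX − PX + PT,
  ∂QSY = SY − QY + QS.
The 23×14 boundary matrix has rank 12 and Smith normal form diag(1,1,1,1,1,1,1,1,1,1,1,1).

∂_3: C_3 → C_2 sends each 3-simplex σ to the alternating sum Σ_i (−1)^i (σ with its i-th vertex removed). For instance
  ∂PTUX = TUX − PUX + PTX − PTU,
  ∂PRTU = RTU − PTU + PRU − PRT.
This gives a 14×2 integer matrix of rank 2; reducing to Smith normal form yields diagonal entries (1,1).

Now H_k = ker ∂_k / im ∂_{k+1}, so:

  H_0: rank C_0 − rank ∂_1 = 10 − 9 = 1, and the invariant factors of ∂_1 are all 1, so H_0 = Z.
  H_1: rank ker ∂_1 − rank ∂_2 = (23 − 9) − 12 = 2, and the invariant factors of ∂_2 are all 1, so H_1 = Z^2.
  H_2: rank ker ∂_2 − rank ∂_3 = (14 − 12) − 2 = 0, and the invariant factors of ∂_3 are all 1, so H_2 = 0.
  H_3: rank ker ∂_3 − rank ∂_4 = (2 − 2) − 0 = 0, and there is no ∂_4, so H_3 = 0.

Hence the Betti numbers are b_0 = 1, b_1 = 2, b_2 = 0, b_3 = 0.

b_0 = 1, b_1 = 2, b_2 = 0, b_3 = 0.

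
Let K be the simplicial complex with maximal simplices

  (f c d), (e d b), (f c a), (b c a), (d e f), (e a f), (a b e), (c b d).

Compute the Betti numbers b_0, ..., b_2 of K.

Order the vertices as a < b < c < d < e < f. Listing each simplex with vertices in this order, K has dimension 2 with simplices:

  0-simplices (6): a, b, c, d, e, f
  1-simplices (12): ab, ac, ae, af, bc, bd, be, cd, cf, de, df, ef
  2-simplices (8): abc, abe, acf, aef, bcd, bde, cdf, def

so the chain groups are C_0 ≅ Z^6, C_1 ≅ Z^12, C_2 ≅ Z^8.

∂_1: C_1 → C_0 is given by ∂[p,q] = [q] − [p].
This gives a 6×12 integer matrix of rank 5; reducing to Smith normal form yields diagonal entries (1,1,1,1,1).

The boundary map ∂_2: C_2 → C_1 sends each 2-simplex [p,q,r] to [q,r] − [p,r] + [p,q]. For instance
  ∂abe = be − ae + ab,
  ∂bcd = cd − bd + bc.
This gives a 12×8 integer matrix of rank 7; reducing to Smith normal form yields diagonal entries (1,1,1,1,1,1,1).

Computing H_k = (kernel of ∂_k) / (image of ∂_{k+1}):

  H_0: rank C_0 − rank ∂_1 = 6 − 5 = 1, and the invariant factors of ∂_1 are all 1, so H_0 = Z.
  H_1: rank ker ∂_1 − rank ∂_2 = (12 − 5) − 7 = 0, and the invariant factors of ∂_2 are all 1, so H_1 = 0.
  H_2: rank ker ∂_2 − rank ∂_3 = (8 − 7) − 0 = 1, and there is no ∂_3, so H_2 = Z.

(K is a triangulation of the 2-sphere S^2.)

Hence the Betti numbers are b_0 = 1, b_1 = 0, b_2 = 1.

b_0 = 1, b_1 = 0, b_2 = 1.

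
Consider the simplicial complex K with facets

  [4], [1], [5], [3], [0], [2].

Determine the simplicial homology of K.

H_0 = Z^6.

K has 6 vertices.
rank ∂_0 = 0, rank ∂_1 = 0 ⇒ b_0 = 6 − 0 − 0 = 6. So H_0 ≅ Z^6.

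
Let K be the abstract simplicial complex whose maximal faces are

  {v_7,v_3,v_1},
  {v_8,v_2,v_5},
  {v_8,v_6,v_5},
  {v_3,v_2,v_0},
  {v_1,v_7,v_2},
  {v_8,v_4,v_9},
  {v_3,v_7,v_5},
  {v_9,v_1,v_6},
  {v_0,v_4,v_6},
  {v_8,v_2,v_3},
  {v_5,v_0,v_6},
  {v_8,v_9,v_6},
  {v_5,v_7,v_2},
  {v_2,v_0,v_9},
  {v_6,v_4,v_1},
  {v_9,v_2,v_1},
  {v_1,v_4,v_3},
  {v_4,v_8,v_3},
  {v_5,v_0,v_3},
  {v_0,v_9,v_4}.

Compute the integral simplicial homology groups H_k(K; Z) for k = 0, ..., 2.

K has 10 vertices, 30 edges, 20 triangles.
rank ∂_0 = 0, rank ∂_1 = 9 ⇒ b_0 = 10 − 0 − 9 = 1; all invariant factors of ∂_1 are 1 so no torsion. So H_0 = Z.
rank ∂_1 = 9, rank ∂_2 = 20 ⇒ b_1 = 30 − 9 − 20 = 1; ∂_2 has invariant factor(s) [2] giving torsion. So H_1 = Z ⊕ Z/2Z.
rank ∂_2 = 20, rank ∂_3 = 0 ⇒ b_2 = 20 − 20 − 0 = 0. So H_2 = 0.

H_0 = Z,  H_1 = Z ⊕ Z/2Z,  H_2 = 0.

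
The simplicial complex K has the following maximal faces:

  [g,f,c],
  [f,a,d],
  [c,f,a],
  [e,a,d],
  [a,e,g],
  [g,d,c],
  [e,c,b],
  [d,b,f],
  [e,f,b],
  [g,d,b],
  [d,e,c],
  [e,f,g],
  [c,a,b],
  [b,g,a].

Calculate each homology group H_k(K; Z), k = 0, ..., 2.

H_0 = Z,  H_1 = Z^2,  H_2 = Z.

We work with the vertex ordering a < b < c < d < e < f < g. The simplices of K, each written with vertices in increasing order, are:

  0-simplices (7): a, b, c, d, e, f, g
  1-simplices (21): ab, ac, ad, ae, af, ag, bc, bd, be, bf, bg, cd, ce, cf, cg, de, df, dg, ef, eg, fg
  2-simplices (14): abc, abg, acf, ade, adf, aeg, bce, bdf, bdg, bef, cde, cdg, cfg, efg

giving chain groups C_0 ≅ Z^7, C_1 ≅ Z^21, C_2 ≅ Z^14.

The boundary map ∂_1: C_1 → C_0 is given by ∂[p,q] = [q] − [p]. For instance
  ∂bf = f − b.
The 7×21 boundary matrix has rank 6 and Smith normal form diag(1,1,1,1,1,1).

Boundary ∂_2: C_2 → C_1 maps a triangle to the signed sum of its edges. For instance
  ∂ade = de − ae + ad,
  ∂cde = de − ce + cd.
As a 21×14 matrix over Z this has rank 13, with invariant factors (1,1,1,1,1,1,1,1,1,1,1,1,1).

Computing H_k = (kernel of ∂_k) / (image of ∂_{k+1}):

  H_0: rank C_0 − rank ∂_1 = 7 − 6 = 1, and the invariant factors of ∂_1 are all 1, so H_0 = Z.
  H_1: rank ker ∂_1 − rank ∂_2 = (21 − 6) − 13 = 2, and the invariant factors of ∂_2 are all 1, so H_1 = Z^2.
  H_2: rank ker ∂_2 − rank ∂_3 = (14 − 13) − 0 = 1, and there is no ∂_3, so H_2 = Z.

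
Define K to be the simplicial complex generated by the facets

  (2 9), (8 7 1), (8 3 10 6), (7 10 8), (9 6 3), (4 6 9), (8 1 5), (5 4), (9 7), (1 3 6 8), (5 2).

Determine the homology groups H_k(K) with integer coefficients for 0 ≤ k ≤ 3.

Fix the vertex order 1 < 2 < 3 < 4 < 5 < 6 < 7 < 8 < 9 < 10 and write every simplex with vertices in increasing order. Then dim K = 3 and the simplices of K are:

  0-simplices (10): [1], [2], [3], [4], [5], [6], [7], [8], [9], [10]
  1-simplices (22): [1,3], [1,5], [1,6], [1,7], [1,8], [2,5], [2,9], [3,6], [3,8], [3,9], [3,10], [4,5], [4,6], [4,9], [5,8], [6,8], [6,9], [6,10], [7,8], [7,9], [7,10], [8,10]
  2-simplices (12): [1,3,6], [1,3,8], [1,5,8], [1,6,8], [1,7,8], [3,6,8], [3,6,9], [3,6,10], [3,8,10], [4,6,9], [6,8,10], [7,8,10]
  3-simplices (2): [1,3,6,8], [3,6,8,10]

so the chain groups are C_0 ≅ Z^10, C_1 ≅ Z^22, C_2 ≅ Z^12, C_3 ≅ Z^2.

Boundary ∂_1: C_1 → C_0 sends each edge [p,q] (with p < q) to q − p.
The resulting 10×22 matrix has rank 9, and its Smith normal form has invariant factors (1,1,1,1,1,1,1,1,1).

∂_2: C_2 → C_1 acts by ∂[p,q,r] = [q,r] − [p,r] + [p,q]. For instance
  ∂[1,6,8] = [6,8] − [1,8] + [1,6],
  ∂[1,3,6] = [3,6] − [1,6] + [1,3].
The resulting 22×12 matrix has rank 10, and its Smith normal form has invariant factors (1,1,1,1,1,1,1,1,1,1).

The boundary map ∂_3: C_3 → C_2 sends each 3-simplex σ to the alternating sum Σ_i (−1)^i (σ with its i-th vertex removed). For instance
  ∂[1,3,6,8] = [3,6,8] − [1,6,8] + [1,3,8] − [1,3,6],
  ∂[3,6,8,10] = [6,8,10] − [3,8,10] + [3,6,10] − [3,6,8].
The resulting 12×2 matrix has rank 2, and its Smith normal form has invariant factors (1,1).

Now H_k = ker ∂_k / im ∂_{k+1}, so:

  H_0: rank C_0 − rank ∂_1 = 10 − 9 = 1, and the invariant factors of ∂_1 are all 1, so H_0 ≅ Z.
  H_1: rank ker ∂_1 − rank ∂_2 = (22 − 9) − 10 = 3, and the invariant factors of ∂_2 are all 1, so H_1 ≅ Z^3.
  H_2: rank ker ∂_2 − rank ∂_3 = (12 − 10) − 2 = 0, and the invariant factors of ∂_3 are all 1, so H_2 ≅ 0.
  H_3: rank ker ∂_3 − rank ∂_4 = (2 − 2) − 0 = 0, and there is no ∂_4, so H_3 ≅ 0.

H_0 ≅ Z,  H_1 ≅ Z^3,  H_2 = 0,  H_3 = 0.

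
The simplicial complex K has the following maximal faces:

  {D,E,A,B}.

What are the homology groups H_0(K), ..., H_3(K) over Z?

H_0 ≅ Z,  H_1 = 0,  H_2 = 0,  H_3 = 0.

K has 4 vertices, 6 edges, 4 triangles, 1 3-simplex.
rank ∂_0 = 0, rank ∂_1 = 3 ⇒ b_0 = 4 − 0 − 3 = 1; all invariant factors of ∂_1 are 1 so no torsion. So H_0 = Z.
rank ∂_1 = 3, rank ∂_2 = 3 ⇒ b_1 = 6 − 3 − 3 = 0; all invariant factors of ∂_2 are 1 so no torsion. So H_1 = 0.
rank ∂_2 = 3, rank ∂_3 = 1 ⇒ b_2 = 4 − 3 − 1 = 0; all invariant factors of ∂_3 are 1 so no torsion. So H_2 = 0.
rank ∂_3 = 1, rank ∂_4 = 0 ⇒ b_3 = 1 − 1 − 0 = 0. So H_3 = 0.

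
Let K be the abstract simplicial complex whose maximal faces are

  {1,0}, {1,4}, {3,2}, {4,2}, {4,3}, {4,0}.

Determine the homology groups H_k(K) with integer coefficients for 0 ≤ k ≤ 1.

Take the total order 0 < 1 < 2 < 3 < 4 on the vertex set. Then K (dimension 1) consists of the simplices:

  0-simplices (5): [0], [1], [2], [3], [4]
  1-simplices (6): [0,1], [0,4], [1,4], [2,3], [2,4], [3,4]

giving chain groups C_0 ≅ Z^5, C_1 ≅ Z^6.

Boundary ∂_1: C_1 → C_0 maps an edge to its endpoints' difference, ∂[p,q] = q − p.
As a 5×6 matrix over Z this has rank 4, with invariant factors (1,1,1,1).

From H_k ≅ ker(∂_k) / im(∂_{k+1}) we obtain:

  H_0: rank C_0 − rank ∂_1 = 5 − 4 = 1, and the invariant factors of ∂_1 are all 1, so H_0 = Z.
  H_1: rank ker ∂_1 − rank ∂_2 = (6 − 4) − 0 = 2, and there is no ∂_2, so H_1 = Z^2.

As a check, the Euler characteristic is 5 − 6 = -1, which agrees with 1 − 2 = -1.
(K is a triangulation of a wedge of 2 circles.)

H_0 = Z,  H_1 = Z^2.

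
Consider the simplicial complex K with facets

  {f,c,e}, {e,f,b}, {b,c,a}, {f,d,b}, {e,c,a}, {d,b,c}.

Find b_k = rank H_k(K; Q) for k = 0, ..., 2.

b_0 = 1, b_1 = 1, b_2 = 0.

Fix the vertex order a < b < c < d < e < f and write every simplex with vertices in increasing order. Then dim K = 2 and the simplices of K are:

  0-simplices (6): a, b, c, d, e, f
  1-simplices (12): ab, ac, ae, bc, bd, be, bf, cd, ce, cf, df, ef
  2-simplices (6): abc, ace, bcd, bdf, bef, cef

so the chain groups are C_0 ≅ Z^6, C_1 ≅ Z^12, C_2 ≅ Z^6.

Boundary ∂_1: C_1 → C_0 maps an edge to its endpoints' difference, ∂[p,q] = q − p. For instance
  ∂cd = d − c.
As a 6×12 matrix over Z this has rank 5, with invariant factors (1,1,1,1,1).

Boundary ∂_2: C_2 → C_1 acts by ∂[p,q,r] = [q,r] − [p,r] + [p,q]. For instance
  ∂bef = ef − bf + be,
  ∂ace = ce − ae + ac.
The 12×6 boundary matrix has rank 6 and Smith normal form diag(1,1,1,1,1,1).

Reading off H_k = ker ∂_k / im ∂_{k+1}:

  H_0: rank C_0 − rank ∂_1 = 6 − 5 = 1, and the invariant factors of ∂_1 are all 1, so H_0 = Z.
  H_1: rank ker ∂_1 − rank ∂_2 = (12 − 5) − 6 = 1, and the invariant factors of ∂_2 are all 1, so H_1 = Z.
  H_2: rank ker ∂_2 − rank ∂_3 = (6 − 6) − 0 = 0, and there is no ∂_3, so H_2 = 0.

Hence the Betti numbers are b_0 = 1, b_1 = 1, b_2 = 0.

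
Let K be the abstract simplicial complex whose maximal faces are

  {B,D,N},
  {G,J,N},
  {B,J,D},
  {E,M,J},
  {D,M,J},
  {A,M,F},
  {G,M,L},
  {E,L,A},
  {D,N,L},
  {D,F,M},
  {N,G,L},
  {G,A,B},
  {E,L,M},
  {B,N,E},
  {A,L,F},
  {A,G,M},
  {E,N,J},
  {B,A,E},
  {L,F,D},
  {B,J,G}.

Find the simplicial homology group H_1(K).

We work with the vertex ordering A < B < D < E < F < G < J < L < M < N. The simplices of K, each written with vertices in increasing order, are:

  0-simplices (10): A, B, D, E, F, G, J, L, M, N
  1-simplices (30): AB, AE, AF, AG, AL, AM, BD, BE, BG, BJ, BN, DF, DJ, DL, DM, DN, EJ, EL, EM, EN, FL, FM, GJ, GL, GM, GN, JM, JN, LM, LN
  2-simplices (20): ABE, ABG, AEL, AFL, AFM, AGM, BDJ, BDN, BEN, BGJ, DFL, DFM, DJM, DLN, EJM, EJN, ELM, GJN, GLM, GLN

Hence C_0 ≅ Z^10, C_1 ≅ Z^30, C_2 ≅ Z^20.

Boundary ∂_1: C_1 → C_0 is given by ∂[p,q] = [q] − [p]. For instance
  ∂AF = F − A.
The 10×30 boundary matrix has rank 9 and Smith normal form diag(1,1,1,1,1,1,1,1,1).

The boundary map ∂_2: C_2 → C_1 maps a triangle to the signed sum of its edges. For instance
  ∂DJM = JM − DM + DJ,
  ∂BGJ = GJ − BJ + BG.
This gives a 30×20 integer matrix of rank 20; reducing to Smith normal form yields diagonal entries (1,1,1,1,1,1,1,1,1,1,1,1,1,1,1,1,1,1,1,2).

Computing H_k = (kernel of ∂_k) / (image of ∂_{k+1}):

  H_1: rank ker ∂_1 − rank ∂_2 = (30 − 9) − 20 = 1, and ∂_2 has invariant factor 2 > 1, so H_1 = Z × Z/2.

H_1 ≅ Z × Z/2.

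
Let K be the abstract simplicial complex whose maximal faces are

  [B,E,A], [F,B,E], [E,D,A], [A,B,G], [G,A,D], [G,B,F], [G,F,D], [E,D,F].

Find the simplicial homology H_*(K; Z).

H_0 = Z,  H_1 = 0,  H_2 = Z.

Fix the vertex order A < B < D < E < F < G and write every simplex with vertices in increasing order. Then dim K = 2 and the simplices of K are:

  0-simplices (6): A, B, D, E, F, G
  1-simplices (12): AB, AD, AE, AG, BE, BF, BG, DE, DF, DG, EF, FG
  2-simplices (8): ABE, ABG, ADE, ADG, BEF, BFG, DEF, DFG

so the chain groups are C_0 ≅ Z^6, C_1 ≅ Z^12, C_2 ≅ Z^8.

∂_1: C_1 → C_0 is given by ∂[p,q] = [q] − [p].
This gives a 6×12 integer matrix of rank 5; reducing to Smith normal form yields diagonal entries (1,1,1,1,1).

The boundary map ∂_2: C_2 → C_1 acts by ∂[p,q,r] = [q,r] − [p,r] + [p,q]. For instance
  ∂DEF = EF − DF + DE,
  ∂ABE = BE − AE + AB.
This gives a 12×8 integer matrix of rank 7; reducing to Smith normal form yields diagonal entries (1,1,1,1,1,1,1).

Reading off H_k = ker ∂_k / im ∂_{k+1}:

  H_0: rank C_0 − rank ∂_1 = 6 − 5 = 1, and the invariant factors of ∂_1 are all 1, so H_0 = Z.
  H_1: rank ker ∂_1 − rank ∂_2 = (12 − 5) − 7 = 0, and the invariant factors of ∂_2 are all 1, so H_1 = 0.
  H_2: rank ker ∂_2 − rank ∂_3 = (8 − 7) − 0 = 1, and there is no ∂_3, so H_2 = Z.

As a check, the Euler characteristic is 6 − 12 + 8 = 2, which agrees with 1 − 0 + 1 = 2.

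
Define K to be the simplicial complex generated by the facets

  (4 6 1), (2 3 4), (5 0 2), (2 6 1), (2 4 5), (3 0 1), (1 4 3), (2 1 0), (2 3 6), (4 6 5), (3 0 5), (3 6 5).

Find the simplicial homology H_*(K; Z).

Take the total order 0 < 1 < 2 < 3 < 4 < 5 < 6 on the vertex set. Then K (dimension 2) consists of the simplices:

  0-simplices (7): [0], [1], [2], [3], [4], [5], [6]
  1-simplices (18): [0,1], [0,2], [0,3], [0,5], [1,2], [1,3], [1,4], [1,6], [2,3], [2,4], [2,5], [2,6], [3,4], [3,5], [3,6], [4,5], [4,6], [5,6]
  2-simplices (12): [0,1,2], [0,1,3], [0,2,5], [0,3,5], [1,2,6], [1,3,4], [1,4,6], [2,3,4], [2,3,6], [2,4,5], [3,5,6], [4,5,6]

so the chain groups are C_0 ≅ Z^7, C_1 ≅ Z^18, C_2 ≅ Z^12.

∂_1: C_1 → C_0 maps an edge to its endpoints' difference, ∂[p,q] = q − p. For instance
  ∂[5,6] = [6] − [5].
As a 7×18 matrix over Z this has rank 6, with invariant factors (1,1,1,1,1,1).

∂_2: C_2 → C_1 sends each 2-simplex [p,q,r] to [q,r] − [p,r] + [p,q]. For instance
  ∂[1,3,4] = [3,4] − [1,4] + [1,3],
  ∂[3,5,6] = [5,6] − [3,6] + [3,5].
This gives a 18×12 integer matrix of rank 12; reducing to Smith normal form yields diagonal entries (1,1,1,1,1,1,1,1,1,1,1,2).

Reading off H_k = ker ∂_k / im ∂_{k+1}:

  H_0: rank C_0 − rank ∂_1 = 7 − 6 = 1, and the invariant factors of ∂_1 are all 1, so H_0 = Z.
  H_1: rank ker ∂_1 − rank ∂_2 = (18 − 6) − 12 = 0, and ∂_2 has invariant factor 2 > 1, so H_1 = Z/2.
  H_2: rank ker ∂_2 − rank ∂_3 = (12 − 12) − 0 = 0, and there is no ∂_3, so H_2 = 0.

H_0 = Z,  H_1 = Z/2,  H_2 = 0.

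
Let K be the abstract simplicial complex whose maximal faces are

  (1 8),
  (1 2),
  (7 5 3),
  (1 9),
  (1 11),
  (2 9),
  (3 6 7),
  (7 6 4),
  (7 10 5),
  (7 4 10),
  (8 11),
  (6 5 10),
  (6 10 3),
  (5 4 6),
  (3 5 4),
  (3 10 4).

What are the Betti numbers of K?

b_0 = 2, b_1 = 2, b_2 = 0.

Fix the vertex order 1 < 2 < 3 < 4 < 5 < 6 < 7 < 8 < 9 < 10 < 11 and write every simplex with vertices in increasing order. Then dim K = 2 and the simplices of K are:

  0-simplices (11): [1], [2], [3], [4], [5], [6], [7], [8], [9], [10], [11]
  1-simplices (21): [1,2], [1,8], [1,9], [1,11], [2,9], [3,4], [3,5], [3,6], [3,7], [3,10], [4,5], [4,6], [4,7], [4,10], [5,6], [5,7], [5,10], [6,7], [6,10], [7,10], [8,11]
  2-simplices (10): [3,4,5], [3,4,10], [3,5,7], [3,6,7], [3,6,10], [4,5,6], [4,6,7], [4,7,10], [5,6,10], [5,7,10]

giving chain groups C_0 ≅ Z^11, C_1 ≅ Z^21, C_2 ≅ Z^10.

∂_1: C_1 → C_0 maps an edge to its endpoints' difference, ∂[p,q] = q − p.
The resulting 11×21 matrix has rank 9, and its Smith normal form has invariant factors (1,1,1,1,1,1,1,1,1).

The boundary map ∂_2: C_2 → C_1 sends each 2-simplex [p,q,r] to [q,r] − [p,r] + [p,q]. For instance
  ∂[3,5,7] = [5,7] − [3,7] + [3,5],
  ∂[4,7,10] = [7,10] − [4,10] + [4,7].
The 21×10 boundary matrix has rank 10 and Smith normal form diag(1,1,1,1,1,1,1,1,1,2).

Computing H_k = (kernel of ∂_k) / (image of ∂_{k+1}):

  H_0: rank C_0 − rank ∂_1 = 11 − 9 = 2, and the invariant factors of ∂_1 are all 1, so H_0 ≅ Z^2.
  H_1: rank ker ∂_1 − rank ∂_2 = (21 − 9) − 10 = 2, and ∂_2 has invariant factor 2 > 1, so H_1 ≅ Z^2 ⊕ Z_2.
  H_2: rank ker ∂_2 − rank ∂_3 = (10 − 10) − 0 = 0, and there is no ∂_3, so H_2 ≅ 0.

(K is a triangulation of the disjoint union of a wedge of 2 circles and the real projective plane RP^2.)

Hence the Betti numbers are b_0 = 2, b_1 = 2, b_2 = 0.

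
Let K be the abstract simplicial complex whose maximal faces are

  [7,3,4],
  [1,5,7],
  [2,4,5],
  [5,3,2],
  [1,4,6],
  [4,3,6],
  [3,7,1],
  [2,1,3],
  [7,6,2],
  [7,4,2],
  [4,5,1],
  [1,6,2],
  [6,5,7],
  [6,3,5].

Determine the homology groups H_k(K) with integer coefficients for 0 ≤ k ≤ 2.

H_0 ≅ Z,  H_1 ≅ Z^2,  H_2 ≅ Z.

We work with the vertex ordering 1 < 2 < 3 < 4 < 5 < 6 < 7. The simplices of K, each written with vertices in increasing order, are:

  0-simplices (7): [1], [2], [3], [4], [5], [6], [7]
  1-simplices (21): [1,2], [1,3], [1,4], [1,5], [1,6], [1,7], [2,3], [2,4], [2,5], [2,6], [2,7], [3,4], [3,5], [3,6], [3,7], [4,5], [4,6], [4,7], [5,6], [5,7], [6,7]
  2-simplices (14): [1,2,3], [1,2,6], [1,3,7], [1,4,5], [1,4,6], [1,5,7], [2,3,5], [2,4,5], [2,4,7], [2,6,7], [3,4,6], [3,4,7], [3,5,6], [5,6,7]

so the chain groups are C_0 ≅ Z^7, C_1 ≅ Z^21, C_2 ≅ Z^14.

The boundary map ∂_1: C_1 → C_0 maps an edge to its endpoints' difference, ∂[p,q] = q − p. For instance
  ∂[2,3] = [3] − [2].
As a 7×21 matrix over Z this has rank 6, with invariant factors (1,1,1,1,1,1).

Boundary ∂_2: C_2 → C_1 maps a triangle to the signed sum of its edges. For instance
  ∂[2,4,5] = [4,5] − [2,5] + [2,4],
  ∂[1,5,7] = [5,7] − [1,7] + [1,5].
The resulting 21×14 matrix has rank 13, and its Smith normal form has invariant factors (1,1,1,1,1,1,1,1,1,1,1,1,1).

Now H_k = ker ∂_k / im ∂_{k+1}, so:

  H_0: rank C_0 − rank ∂_1 = 7 − 6 = 1, and the invariant factors of ∂_1 are all 1, so H_0 = Z.
  H_1: rank ker ∂_1 − rank ∂_2 = (21 − 6) − 13 = 2, and the invariant factors of ∂_2 are all 1, so H_1 = Z^2.
  H_2: rank ker ∂_2 − rank ∂_3 = (14 − 13) − 0 = 1, and there is no ∂_3, so H_2 = Z.

(K is a triangulation of the torus T^2.)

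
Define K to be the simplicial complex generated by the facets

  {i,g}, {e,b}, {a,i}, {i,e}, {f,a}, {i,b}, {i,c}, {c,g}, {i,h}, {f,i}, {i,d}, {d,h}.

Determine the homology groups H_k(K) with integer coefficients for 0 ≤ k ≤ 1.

H_0 ≅ Z,  H_1 ≅ Z^4.

We work with the vertex ordering a < b < c < d < e < f < g < h < i. The simplices of K, each written with vertices in increasing order, are:

  0-simplices (9): a, b, c, d, e, f, g, h, i
  1-simplices (12): af, ai, be, bi, cg, ci, dh, di, ei, fi, gi, hi

so the chain groups are C_0 ≅ Z^9, C_1 ≅ Z^12.

∂_1: C_1 → C_0 is given by ∂[p,q] = [q] − [p].
The 9×12 boundary matrix has rank 8 and Smith normal form diag(1,1,1,1,1,1,1,1).

Reading off H_k = ker ∂_k / im ∂_{k+1}:

  H_0: rank C_0 − rank ∂_1 = 9 − 8 = 1, and the invariant factors of ∂_1 are all 1, so H_0 ≅ Z.
  H_1: rank ker ∂_1 − rank ∂_2 = (12 − 8) − 0 = 4, and there is no ∂_2, so H_1 ≅ Z^4.

(K is a triangulation of a wedge of 4 circles.)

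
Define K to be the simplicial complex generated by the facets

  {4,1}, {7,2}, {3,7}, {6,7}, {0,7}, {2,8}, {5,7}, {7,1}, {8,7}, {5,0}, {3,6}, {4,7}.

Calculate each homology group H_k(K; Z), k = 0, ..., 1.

Order the vertices as 0 < 1 < 2 < 3 < 4 < 5 < 6 < 7 < 8. Listing each simplex with vertices in this order, K has dimension 1 with simplices:

  0-simplices (9): [0], [1], [2], [3], [4], [5], [6], [7], [8]
  1-simplices (12): [0,5], [0,7], [1,4], [1,7], [2,7], [2,8], [3,6], [3,7], [4,7], [5,7], [6,7], [7,8]

so the chain groups are C_0 ≅ Z^9, C_1 ≅ Z^12.

∂_1: C_1 → C_0 sends each edge [p,q] (with p < q) to q − p.
The resulting 9×12 matrix has rank 8, and its Smith normal form has invariant factors (1,1,1,1,1,1,1,1).

Computing H_k = (kernel of ∂_k) / (image of ∂_{k+1}):

  H_0: rank C_0 − rank ∂_1 = 9 − 8 = 1, and the invariant factors of ∂_1 are all 1, so H_0 = Z.
  H_1: rank ker ∂_1 − rank ∂_2 = (12 − 8) − 0 = 4, and there is no ∂_2, so H_1 = Z^4.

(K is a triangulation of a wedge of 4 circles.)

H_0 ≅ Z,  H_1 ≅ Z^4.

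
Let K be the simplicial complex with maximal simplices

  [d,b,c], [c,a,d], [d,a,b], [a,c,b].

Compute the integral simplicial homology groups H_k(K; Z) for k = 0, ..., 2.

H_0 ≅ Z,  H_1 = 0,  H_2 ≅ Z.

We work with the vertex ordering a < b < c < d. The simplices of K, each written with vertices in increasing order, are:

  0-simplices (4): a, b, c, d
  1-simplices (6): ab, ac, ad, bc, bd, cd
  2-simplices (4): abc, abd, acd, bcd

so the chain groups are C_0 ≅ Z^4, C_1 ≅ Z^6, C_2 ≅ Z^4.

The boundary map ∂_1: C_1 → C_0 maps an edge to its endpoints' difference, ∂[p,q] = q − p.
As a 4×6 matrix over Z this has rank 3, with invariant factors (1,1,1).

Boundary ∂_2: C_2 → C_1 sends each 2-simplex [p,q,r] to [q,r] − [p,r] + [p,q]. For instance
  ∂bcd = cd − bd + bc,
  ∂abd = bd − ad + ab.
The resulting 6×4 matrix has rank 3, and its Smith normal form has invariant factors (1,1,1).

Computing H_k = (kernel of ∂_k) / (image of ∂_{k+1}):

  H_0: rank C_0 − rank ∂_1 = 4 − 3 = 1, and the invariant factors of ∂_1 are all 1, so H_0 = Z.
  H_1: rank ker ∂_1 − rank ∂_2 = (6 − 3) − 3 = 0, and the invariant factors of ∂_2 are all 1, so H_1 = 0.
  H_2: rank ker ∂_2 − rank ∂_3 = (4 − 3) − 0 = 1, and there is no ∂_3, so H_2 = Z.

As a check, the Euler characteristic is 4 − 6 + 4 = 2, which agrees with 1 − 0 + 1 = 2.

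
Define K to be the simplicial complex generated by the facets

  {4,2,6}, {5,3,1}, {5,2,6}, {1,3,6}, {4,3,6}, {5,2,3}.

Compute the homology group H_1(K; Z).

H_1 = Z.

We work with the vertex ordering 1 < 2 < 3 < 4 < 5 < 6. The simplices of K, each written with vertices in increasing order, are:

  0-simplices (6): [1], [2], [3], [4], [5], [6]
  1-simplices (12): [1,3], [1,5], [1,6], [2,3], [2,4], [2,5], [2,6], [3,4], [3,5], [3,6], [4,6], [5,6]
  2-simplices (6): [1,3,5], [1,3,6], [2,3,5], [2,4,6], [2,5,6], [3,4,6]

so the chain groups are C_0 ≅ Z^6, C_1 ≅ Z^12, C_2 ≅ Z^6.

Boundary ∂_1: C_1 → C_0 sends each edge [p,q] (with p < q) to q − p. For instance
  ∂[3,6] = [6] − [3].
The resulting 6×12 matrix has rank 5, and its Smith normal form has invariant factors (1,1,1,1,1).

∂_2: C_2 → C_1 acts by ∂[p,q,r] = [q,r] − [p,r] + [p,q]. For instance
  ∂[2,5,6] = [5,6] − [2,6] + [2,5],
  ∂[3,4,6] = [4,6] − [3,6] + [3,4].
The 12×6 boundary matrix has rank 6 and Smith normal form diag(1,1,1,1,1,1).

From H_k ≅ ker(∂_k) / im(∂_{k+1}) we obtain:

  H_1: rank ker ∂_1 − rank ∂_2 = (12 − 5) − 6 = 1, and the invariant factors of ∂_2 are all 1, so H_1 = Z.

(K is a triangulation of the cylinder S^1 x I.)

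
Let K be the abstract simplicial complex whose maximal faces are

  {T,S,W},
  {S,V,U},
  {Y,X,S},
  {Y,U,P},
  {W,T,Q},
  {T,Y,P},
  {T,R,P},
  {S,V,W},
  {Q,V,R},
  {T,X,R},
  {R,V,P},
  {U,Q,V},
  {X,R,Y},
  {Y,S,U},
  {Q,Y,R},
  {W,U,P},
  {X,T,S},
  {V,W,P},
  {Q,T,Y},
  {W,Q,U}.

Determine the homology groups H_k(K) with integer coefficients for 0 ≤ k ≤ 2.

H_0 = Z,  H_1 = Z × Z/2,  H_2 = 0.

Take the total order P < Q < R < S < T < U < V < W < X < Y on the vertex set. Then K (dimension 2) consists of the simplices:

  0-simplices (10): P, Q, R, S, T, U, V, W, X, Y
  1-simplices (30): PR, PT, PU, PV, PW, PY, QR, QT, QU, QV, QW, QY, RT, RV, RX, RY, ST, SU, SV, SW, SX, SY, TW, TX, TY, UV, UW, UY, VW, XY
  2-simplices (20): PRT, PRV, PTY, PUW, PUY, PVW, QRV, QRY, QTW, QTY, QUV, QUW, RTX, RXY, STW, STX, SUV, SUY, SVW, SXY

so the chain groups are C_0 ≅ Z^10, C_1 ≅ Z^30, C_2 ≅ Z^20.

∂_1: C_1 → C_0 is given by ∂[p,q] = [q] − [p]. For instance
  ∂QW = W − Q.
As a 10×30 matrix over Z this has rank 9, with invariant factors (1,1,1,1,1,1,1,1,1).

Boundary ∂_2: C_2 → C_1 acts by ∂[p,q,r] = [q,r] − [p,r] + [p,q]. For instance
  ∂PVW = VW − PW + PV,
  ∂PRV = RV − PV + PR.
The resulting 30×20 matrix has rank 20, and its Smith normal form has invariant factors (1,1,1,1,1,1,1,1,1,1,1,1,1,1,1,1,1,1,1,2).

From H_k ≅ ker(∂_k) / im(∂_{k+1}) we obtain:

  H_0: rank C_0 − rank ∂_1 = 10 − 9 = 1, and the invariant factors of ∂_1 are all 1, so H_0 ≅ Z.
  H_1: rank ker ∂_1 − rank ∂_2 = (30 − 9) − 20 = 1, and ∂_2 has invariant factor 2 > 1, so H_1 ≅ Z × Z/2.
  H_2: rank ker ∂_2 − rank ∂_3 = (20 − 20) − 0 = 0, and there is no ∂_3, so H_2 ≅ 0.

(K is a triangulation of the Klein bottle.)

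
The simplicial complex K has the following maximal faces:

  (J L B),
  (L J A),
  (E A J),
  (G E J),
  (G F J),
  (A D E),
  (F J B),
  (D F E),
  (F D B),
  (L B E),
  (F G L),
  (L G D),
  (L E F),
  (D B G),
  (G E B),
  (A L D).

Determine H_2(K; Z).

We work with the vertex ordering A < B < D < E < F < G < J < L. The simplices of K, each written with vertices in increasing order, are:

  0-simplices (8): A, B, D, E, F, G, J, L
  1-simplices (24): AD, AE, AJ, AL, BD, BE, BF, BG, BJ, BL, DE, DF, DG, DL, EF, EG, EJ, EL, FG, FJ, FL, GJ, GL, JL
  2-simplices (16): ADE, ADL, AEJ, AJL, BDF, BDG, BEG, BEL, BFJ, BJL, DEF, DGL, EFL, EGJ, FGJ, FGL

so the chain groups are C_0 ≅ Z^8, C_1 ≅ Z^24, C_2 ≅ Z^16.

∂_1: C_1 → C_0 maps an edge to its endpoints' difference, ∂[p,q] = q − p.
The 8×24 boundary matrix has rank 7 and Smith normal form diag(1,1,1,1,1,1,1).

The boundary map ∂_2: C_2 → C_1 maps a triangle to the signed sum of its edges. For instance
  ∂DEF = EF − DF + DE,
  ∂FGJ = GJ − FJ + FG.
The 24×16 boundary matrix has rank 15 and Smith normal form diag(1,1,1,1,1,1,1,1,1,1,1,1,1,1,1).

Reading off H_k = ker ∂_k / im ∂_{k+1}:

  H_2: rank ker ∂_2 − rank ∂_3 = (16 − 15) − 0 = 1, and there is no ∂_3, so H_2 = Z.

(K is a triangulation of the torus T^2.)

H_2 ≅ Z.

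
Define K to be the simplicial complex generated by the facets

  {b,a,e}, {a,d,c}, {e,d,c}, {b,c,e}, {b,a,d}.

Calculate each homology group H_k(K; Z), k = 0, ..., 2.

Take the total order a < b < c < d < e on the vertex set. Then K (dimension 2) consists of the simplices:

  0-simplices (5): a, b, c, d, e
  1-simplices (10): ab, ac, ad, ae, bc, bd, be, cd, ce, de
  2-simplices (5): abd, abe, acd, bce, cde

giving chain groups C_0 ≅ Z^5, C_1 ≅ Z^10, C_2 ≅ Z^5.

∂_1: C_1 → C_0 is given by ∂[p,q] = [q] − [p]. For instance
  ∂bc = c − b.
As a 5×10 matrix over Z this has rank 4, with invariant factors (1,1,1,1).

∂_2: C_2 → C_1 maps a triangle to the signed sum of its edges. For instance
  ∂abd = bd − ad + ab,
  ∂acd = cd − ad + ac.
The resulting 10×5 matrix has rank 5, and its Smith normal form has invariant factors (1,1,1,1,1).

From H_k ≅ ker(∂_k) / im(∂_{k+1}) we obtain:

  H_0: rank C_0 − rank ∂_1 = 5 − 4 = 1, and the invariant factors of ∂_1 are all 1, so H_0 = Z.
  H_1: rank ker ∂_1 − rank ∂_2 = (10 − 4) − 5 = 1, and the invariant factors of ∂_2 are all 1, so H_1 = Z.
  H_2: rank ker ∂_2 − rank ∂_3 = (5 − 5) − 0 = 0, and there is no ∂_3, so H_2 = 0.

(K is a triangulation of the Möbius band.)

H_0 = Z,  H_1 = Z,  H_2 = 0.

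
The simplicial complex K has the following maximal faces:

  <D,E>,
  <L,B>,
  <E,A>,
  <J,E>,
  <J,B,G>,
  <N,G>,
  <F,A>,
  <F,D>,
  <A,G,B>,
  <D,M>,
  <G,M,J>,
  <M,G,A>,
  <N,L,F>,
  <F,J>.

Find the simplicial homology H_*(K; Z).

H_0 ≅ Z,  H_1 ≅ Z^6,  H_2 = 0.

Fix the vertex order A < B < D < E < F < G < J < L < M < N and write every simplex with vertices in increasing order. Then dim K = 2 and the simplices of K are:

  0-simplices (10): A, B, D, E, F, G, J, L, M, N
  1-simplices (20): AB, AE, AF, AG, AM, BG, BJ, BL, DE, DF, DM, EJ, FJ, FL, FN, GJ, GM, GN, JM, LN
  2-simplices (5): ABG, AGM, BGJ, FLN, GJM

Hence C_0 ≅ Z^10, C_1 ≅ Z^20, C_2 ≅ Z^5.

The boundary map ∂_1: C_1 → C_0 sends each edge [p,q] (with p < q) to q − p. For instance
  ∂AG = G − A.
As a 10×20 matrix over Z this has rank 9, with invariant factors (1,1,1,1,1,1,1,1,1).

The boundary map ∂_2: C_2 → C_1 acts by ∂[p,q,r] = [q,r] − [p,r] + [p,q]. For instance
  ∂GJM = JM − GM + GJ,
  ∂FLN = LN − FN + FL.
The resulting 20×5 matrix has rank 5, and its Smith normal form has invariant factors (1,1,1,1,1).

From H_k ≅ ker(∂_k) / im(∂_{k+1}) we obtain:

  H_0: rank C_0 − rank ∂_1 = 10 − 9 = 1, and the invariant factors of ∂_1 are all 1, so H_0 ≅ Z.
  H_1: rank ker ∂_1 − rank ∂_2 = (20 − 9) − 5 = 6, and the invariant factors of ∂_2 are all 1, so H_1 ≅ Z^6.
  H_2: rank ker ∂_2 − rank ∂_3 = (5 − 5) − 0 = 0, and there is no ∂_3, so H_2 ≅ 0.

As a check, the Euler characteristic is 10 − 20 + 5 = -5, which agrees with 1 − 6 + 0 = -5.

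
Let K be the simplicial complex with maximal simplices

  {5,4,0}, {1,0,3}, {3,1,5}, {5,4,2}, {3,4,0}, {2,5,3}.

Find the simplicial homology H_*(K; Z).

H_0 = Z,  H_1 = Z,  H_2 = 0.

Take the total order 0 < 1 < 2 < 3 < 4 < 5 on the vertex set. Then K (dimension 2) consists of the simplices:

  0-simplices (6): [0], [1], [2], [3], [4], [5]
  1-simplices (12): [0,1], [0,3], [0,4], [0,5], [1,3], [1,5], [2,3], [2,4], [2,5], [3,4], [3,5], [4,5]
  2-simplices (6): [0,1,3], [0,3,4], [0,4,5], [1,3,5], [2,3,5], [2,4,5]

so the chain groups are C_0 ≅ Z^6, C_1 ≅ Z^12, C_2 ≅ Z^6.

∂_1: C_1 → C_0 is given by ∂[p,q] = [q] − [p].
As a 6×12 matrix over Z this has rank 5, with invariant factors (1,1,1,1,1).

The boundary map ∂_2: C_2 → C_1 acts by ∂[p,q,r] = [q,r] − [p,r] + [p,q]. For instance
  ∂[2,4,5] = [4,5] − [2,5] + [2,4],
  ∂[1,3,5] = [3,5] − [1,5] + [1,3].
This gives a 12×6 integer matrix of rank 6; reducing to Smith normal form yields diagonal entries (1,1,1,1,1,1).

From H_k ≅ ker(∂_k) / im(∂_{k+1}) we obtain:

  H_0: rank C_0 − rank ∂_1 = 6 − 5 = 1, and the invariant factors of ∂_1 are all 1, so H_0 ≅ Z.
  H_1: rank ker ∂_1 − rank ∂_2 = (12 − 5) − 6 = 1, and the invariant factors of ∂_2 are all 1, so H_1 ≅ Z.
  H_2: rank ker ∂_2 − rank ∂_3 = (6 − 6) − 0 = 0, and there is no ∂_3, so H_2 ≅ 0.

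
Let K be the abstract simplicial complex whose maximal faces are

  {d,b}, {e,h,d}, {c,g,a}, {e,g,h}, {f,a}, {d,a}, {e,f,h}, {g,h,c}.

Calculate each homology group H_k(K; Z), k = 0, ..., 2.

H_0 ≅ Z,  H_1 ≅ Z^2,  H_2 = 0.

Fix the vertex order a < b < c < d < e < f < g < h and write every simplex with vertices in increasing order. Then dim K = 2 and the simplices of K are:

  0-simplices (8): a, b, c, d, e, f, g, h
  1-simplices (14): ac, ad, af, ag, bd, cg, ch, de, dh, ef, eg, eh, fh, gh
  2-simplices (5): acg, cgh, deh, efh, egh

Hence C_0 ≅ Z^8, C_1 ≅ Z^14, C_2 ≅ Z^5.

Boundary ∂_1: C_1 → C_0 is given by ∂[p,q] = [q] − [p].
As a 8×14 matrix over Z this has rank 7, with invariant factors (1,1,1,1,1,1,1).

Boundary ∂_2: C_2 → C_1 sends each 2-simplex [p,q,r] to [q,r] − [p,r] + [p,q]. For instance
  ∂acg = cg − ag + ac,
  ∂egh = gh − eh + eg.
This gives a 14×5 integer matrix of rank 5; reducing to Smith normal form yields diagonal entries (1,1,1,1,1).

Reading off H_k = ker ∂_k / im ∂_{k+1}:

  H_0: rank C_0 − rank ∂_1 = 8 − 7 = 1, and the invariant factors of ∂_1 are all 1, so H_0 = Z.
  H_1: rank ker ∂_1 − rank ∂_2 = (14 − 7) − 5 = 2, and the invariant factors of ∂_2 are all 1, so H_1 = Z^2.
  H_2: rank ker ∂_2 − rank ∂_3 = (5 − 5) − 0 = 0, and there is no ∂_3, so H_2 = 0.

As a check, the Euler characteristic is 8 − 14 + 5 = -1, which agrees with 1 − 2 + 0 = -1.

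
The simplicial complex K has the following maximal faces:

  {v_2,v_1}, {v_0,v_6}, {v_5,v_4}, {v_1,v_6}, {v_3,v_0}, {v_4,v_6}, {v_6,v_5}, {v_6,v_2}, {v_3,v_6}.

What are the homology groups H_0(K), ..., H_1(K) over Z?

H_0 = Z,  H_1 = Z^3.

Take the total order v_0 < v_1 < v_2 < v_3 < v_4 < v_5 < v_6 on the vertex set. Then K (dimension 1) consists of the simplices:

  0-simplices (7): [v_0], [v_1], [v_2], [v_3], [v_4], [v_5], [v_6]
  1-simplices (9): [v_0,v_3], [v_0,v_6], [v_1,v_2], [v_1,v_6], [v_2,v_6], [v_3,v_6], [v_4,v_5], [v_4,v_6], [v_5,v_6]

so the chain groups are C_0 ≅ Z^7, C_1 ≅ Z^9.

Boundary ∂_1: C_1 → C_0 sends each edge [p,q] (with p < q) to q − p. For instance
  ∂[v_4,v_6] = [v_6] − [v_4].
This gives a 7×9 integer matrix of rank 6; reducing to Smith normal form yields diagonal entries (1,1,1,1,1,1).

Computing H_k = (kernel of ∂_k) / (image of ∂_{k+1}):

  H_0: rank C_0 − rank ∂_1 = 7 − 6 = 1, and the invariant factors of ∂_1 are all 1, so H_0 = Z.
  H_1: rank ker ∂_1 − rank ∂_2 = (9 − 6) − 0 = 3, and there is no ∂_2, so H_1 = Z^3.

As a check, the Euler characteristic is 7 − 9 = -2, which agrees with 1 − 3 = -2.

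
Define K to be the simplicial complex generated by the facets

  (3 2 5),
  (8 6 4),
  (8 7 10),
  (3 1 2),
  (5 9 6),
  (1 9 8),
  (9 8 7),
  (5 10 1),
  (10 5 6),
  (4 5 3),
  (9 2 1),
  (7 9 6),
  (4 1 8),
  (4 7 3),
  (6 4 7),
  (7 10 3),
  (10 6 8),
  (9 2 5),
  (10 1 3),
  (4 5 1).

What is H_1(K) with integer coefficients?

We work with the vertex ordering 1 < 2 < 3 < 4 < 5 < 6 < 7 < 8 < 9 < 10. The simplices of K, each written with vertices in increasing order, are:

  0-simplices (10): [1], [2], [3], [4], [5], [6], [7], [8], [9], [10]
  1-simplices (30): (30 of them)
  2-simplices (20): (20 of them)

Hence C_0 ≅ Z^10, C_1 ≅ Z^30, C_2 ≅ Z^20.

The boundary map ∂_1: C_1 → C_0 maps an edge to its endpoints' difference, ∂[p,q] = q − p. For instance
  ∂[4,7] = [7] − [4].
The resulting 10×30 matrix has rank 9, and its Smith normal form has invariant factors (1,1,1,1,1,1,1,1,1).

∂_2: C_2 → C_1 maps a triangle to the signed sum of its edges. For instance
  ∂[2,3,5] = [3,5] − [2,5] + [2,3],
  ∂[5,6,9] = [6,9] − [5,9] + [5,6].
As a 30×20 matrix over Z this has rank 20, with invariant factors (1,1,1,1,1,1,1,1,1,1,1,1,1,1,1,1,1,1,1,2).

Reading off H_k = ker ∂_k / im ∂_{k+1}:

  H_1: rank ker ∂_1 − rank ∂_2 = (30 − 9) − 20 = 1, and ∂_2 has invariant factor 2 > 1, so H_1 = Z ⊕ Z/2Z.

H_1 = Z ⊕ Z/2Z.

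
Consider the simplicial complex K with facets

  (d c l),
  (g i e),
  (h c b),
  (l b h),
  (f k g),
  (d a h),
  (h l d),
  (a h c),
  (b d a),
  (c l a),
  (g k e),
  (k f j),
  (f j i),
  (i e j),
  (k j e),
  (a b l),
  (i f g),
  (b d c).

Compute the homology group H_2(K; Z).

Order the vertices as a < b < c < d < e < f < g < h < i < j < k < l. Listing each simplex with vertices in this order, K has dimension 2 with simplices:

  0-simplices (12): a, b, c, d, e, f, g, h, i, j, k, l
  1-simplices (27): ab, ac, ad, ah, al, bc, bd, bh, bl, cd, ch, cl, dh, dl, eg, ei, ej, ek, fg, fi, fj, fk, gi, gk, hl, ij, jk
  2-simplices (18): abd, abl, ach, acl, adh, bcd, bch, bhl, cdl, dhl, egi, egk, eij, ejk, fgi, fgk, fij, fjk

giving chain groups C_0 ≅ Z^12, C_1 ≅ Z^27, C_2 ≅ Z^18.

∂_1: C_1 → C_0 sends each edge [p,q] (with p < q) to q − p. For instance
  ∂fg = g − f.
As a 12×27 matrix over Z this has rank 10, with invariant factors (1,1,1,1,1,1,1,1,1,1).

The boundary map ∂_2: C_2 → C_1 acts by ∂[p,q,r] = [q,r] − [p,r] + [p,q]. For instance
  ∂fjk = jk − fk + fj,
  ∂fgk = gk − fk + fg.
The 27×18 boundary matrix has rank 17 and Smith normal form diag(1,1,1,1,1,1,1,1,1,1,1,1,1,1,1,1,2).

Now H_k = ker ∂_k / im ∂_{k+1}, so:

  H_2: rank ker ∂_2 − rank ∂_3 = (18 − 17) − 0 = 1, and there is no ∂_3, so H_2 ≅ Z.

H_2 = Z.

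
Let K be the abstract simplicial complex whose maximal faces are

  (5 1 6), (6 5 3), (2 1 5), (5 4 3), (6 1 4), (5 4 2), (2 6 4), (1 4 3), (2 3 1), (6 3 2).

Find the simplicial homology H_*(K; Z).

H_0 ≅ Z,  H_1 ≅ Z/2Z,  H_2 = 0.

We work with the vertex ordering 1 < 2 < 3 < 4 < 5 < 6. The simplices of K, each written with vertices in increasing order, are:

  0-simplices (6): [1], [2], [3], [4], [5], [6]
  1-simplices (15): [1,2], [1,3], [1,4], [1,5], [1,6], [2,3], [2,4], [2,5], [2,6], [3,4], [3,5], [3,6], [4,5], [4,6], [5,6]
  2-simplices (10): [1,2,3], [1,2,5], [1,3,4], [1,4,6], [1,5,6], [2,3,6], [2,4,5], [2,4,6], [3,4,5], [3,5,6]

giving chain groups C_0 ≅ Z^6, C_1 ≅ Z^15, C_2 ≅ Z^10.

Boundary ∂_1: C_1 → C_0 sends each edge [p,q] (with p < q) to q − p.
As a 6×15 matrix over Z this has rank 5, with invariant factors (1,1,1,1,1).

∂_2: C_2 → C_1 maps a triangle to the signed sum of its edges. For instance
  ∂[3,4,5] = [4,5] − [3,5] + [3,4],
  ∂[1,2,5] = [2,5] − [1,5] + [1,2].
The resulting 15×10 matrix has rank 10, and its Smith normal form has invariant factors (1,1,1,1,1,1,1,1,1,2).

Reading off H_k = ker ∂_k / im ∂_{k+1}:

  H_0: rank C_0 − rank ∂_1 = 6 − 5 = 1, and the invariant factors of ∂_1 are all 1, so H_0 ≅ Z.
  H_1: rank ker ∂_1 − rank ∂_2 = (15 − 5) − 10 = 0, and ∂_2 has invariant factor 2 > 1, so H_1 ≅ Z/2Z.
  H_2: rank ker ∂_2 − rank ∂_3 = (10 − 10) − 0 = 0, and there is no ∂_3, so H_2 ≅ 0.

(K is a triangulation of the real projective plane RP^2.)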